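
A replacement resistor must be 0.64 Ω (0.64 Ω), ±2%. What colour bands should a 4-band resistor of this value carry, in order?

blue, yellow, silver, red

0.64 Ω = 64 × 10^-2.
6 → blue
4 → yellow
Multiplier 10^-2 → silver.
±2% tolerance → red.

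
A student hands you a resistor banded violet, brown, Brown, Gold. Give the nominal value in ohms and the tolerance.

Violet → 7 (first significant figure)
Brown → 1 (second significant figure)
Brown → ×10 multiplier
Gold → ±5% tolerance
71 × 10 = 710 Ω

710 Ω ±5%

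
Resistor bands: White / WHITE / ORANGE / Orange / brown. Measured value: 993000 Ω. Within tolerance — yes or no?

White → 9 (first significant figure)
White → 9 (second significant figure)
Orange → 3 (third significant figure)
Orange → ×10^3 multiplier
Brown → ±1% tolerance
993 × 1000 = 993000 Ω
Allowed range: 983070 Ω to 1002930 Ω.
993000 Ω lies inside that range.

yes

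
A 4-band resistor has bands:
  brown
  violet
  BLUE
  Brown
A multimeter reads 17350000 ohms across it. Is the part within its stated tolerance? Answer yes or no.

Brown → 1 (first significant figure)
Violet → 7 (second significant figure)
Blue → ×10^6 multiplier
Brown → ±1% tolerance
17 × 1000000 = 17000000 Ω
Allowed range: 16830000 Ω to 17170000 Ω.
17350000 ohms lies outside that range.

no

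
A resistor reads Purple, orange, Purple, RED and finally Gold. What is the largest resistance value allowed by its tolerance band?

Violet → 7 (first significant figure)
Orange → 3 (second significant figure)
Violet → 7 (third significant figure)
Red → ×10^2 multiplier
Gold → ±5% tolerance
737 × 100 = 73700 Ω
Largest = 73700 × (1 + 5/100) = 77385 Ω.

77385 Ω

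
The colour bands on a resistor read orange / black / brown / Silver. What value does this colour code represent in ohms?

300 Ω

Orange → 3 (first significant figure)
Black → 0 (second significant figure)
Brown → ×10 multiplier
30 × 10 = 300 Ω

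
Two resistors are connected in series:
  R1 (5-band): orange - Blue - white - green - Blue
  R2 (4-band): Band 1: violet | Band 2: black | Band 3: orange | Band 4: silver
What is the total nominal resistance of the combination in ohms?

R1: orange, blue, white → 369; green ×10^5 → 36900000 Ω.
R2: violet, black → 70; orange ×10^3 → 70000 Ω.
Series: 36900000 + 70000 = 36970000 Ω.

36970000 Ω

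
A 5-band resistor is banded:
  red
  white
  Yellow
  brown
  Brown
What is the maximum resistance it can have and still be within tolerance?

2969.4 Ω

Red → 2 (first significant figure)
White → 9 (second significant figure)
Yellow → 4 (third significant figure)
Brown → ×10 multiplier
Brown → ±1% tolerance
294 × 10 = 2940 Ω
Maximum = 2940 × (1 + 1/100) = 2969.4 Ω.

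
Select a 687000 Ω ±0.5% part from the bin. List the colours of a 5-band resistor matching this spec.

blue, grey, violet, orange, green

687000 Ω = 687 × 10^3.
6 → blue
8 → grey
7 → violet
Multiplier 10^3 → orange.
±0.5% tolerance → green.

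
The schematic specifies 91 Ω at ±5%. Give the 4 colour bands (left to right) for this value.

white, brown, black, gold

91 Ω = 91 × 10^0.
9 → white
1 → brown
Multiplier 10^0 → black.
±5% tolerance → gold.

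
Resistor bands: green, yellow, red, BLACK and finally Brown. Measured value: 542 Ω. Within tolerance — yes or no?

yes

Green → 5 (first significant figure)
Yellow → 4 (second significant figure)
Red → 2 (third significant figure)
Black → ×1 multiplier
Brown → ±1% tolerance
542 × 1 = 542 Ω
Allowed range: 536.58 Ω to 547.42 Ω.
542 Ω lies inside that range.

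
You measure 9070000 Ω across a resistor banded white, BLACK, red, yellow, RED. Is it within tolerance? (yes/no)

White → 9 (first significant figure)
Black → 0 (second significant figure)
Red → 2 (third significant figure)
Yellow → ×10^4 multiplier
Red → ±2% tolerance
902 × 10000 = 9020000 Ω
Allowed range: 8839600 Ω to 9200400 Ω.
9070000 Ω lies inside that range.

yes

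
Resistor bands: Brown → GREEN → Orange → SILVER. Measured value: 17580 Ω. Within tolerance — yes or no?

no

Brown → 1 (first significant figure)
Green → 5 (second significant figure)
Orange → ×10^3 multiplier
Silver → ±10% tolerance
15 × 1000 = 15000 Ω
Allowed range: 13500 Ω to 16500 Ω.
17580 Ω lies outside that range.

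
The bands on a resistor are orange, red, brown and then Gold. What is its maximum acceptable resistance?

336 Ω

Orange → 3 (first significant figure)
Red → 2 (second significant figure)
Brown → ×10 multiplier
Gold → ±5% tolerance
32 × 10 = 320 Ω
Maximum = 320 × (1 + 5/100) = 336 Ω.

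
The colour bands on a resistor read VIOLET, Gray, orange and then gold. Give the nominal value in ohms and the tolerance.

Violet → 7 (first significant figure)
Grey → 8 (second significant figure)
Orange → ×10^3 multiplier
Gold → ±5% tolerance
78 × 1000 = 78000 Ω

78000 Ω ±5%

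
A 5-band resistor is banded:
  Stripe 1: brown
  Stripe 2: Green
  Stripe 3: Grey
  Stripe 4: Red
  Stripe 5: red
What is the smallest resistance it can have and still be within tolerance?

15484 Ω

Brown → 1 (first significant figure)
Green → 5 (second significant figure)
Grey → 8 (third significant figure)
Red → ×10^2 multiplier
Red → ±2% tolerance
158 × 100 = 15800 Ω
Smallest = 15800 × (1 − 2/100) = 15484 Ω.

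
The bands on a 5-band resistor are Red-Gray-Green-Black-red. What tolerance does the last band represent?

The last band, red, is the tolerance band.
Red corresponds to ±2%.

±2%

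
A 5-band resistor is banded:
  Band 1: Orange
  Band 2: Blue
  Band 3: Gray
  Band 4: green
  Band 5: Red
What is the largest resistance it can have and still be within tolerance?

Orange → 3 (first significant figure)
Blue → 6 (second significant figure)
Grey → 8 (third significant figure)
Green → ×10^5 multiplier
Red → ±2% tolerance
368 × 100000 = 36800000 Ω
Largest = 36800000 × (1 + 2/100) = 37536000 Ω.

37536000 Ω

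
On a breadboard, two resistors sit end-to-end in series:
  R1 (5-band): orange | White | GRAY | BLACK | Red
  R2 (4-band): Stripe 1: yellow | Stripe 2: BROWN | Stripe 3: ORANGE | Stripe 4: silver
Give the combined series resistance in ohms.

R1: orange, white, grey → 398; black ×1 → 398 Ω.
R2: yellow, brown → 41; orange ×10^3 → 41000 Ω.
Series: 398 + 41000 = 41398 Ω.

41398 Ω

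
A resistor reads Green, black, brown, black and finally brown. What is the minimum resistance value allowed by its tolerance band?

495.99 Ω

Green → 5 (first significant figure)
Black → 0 (second significant figure)
Brown → 1 (third significant figure)
Black → ×1 multiplier
Brown → ±1% tolerance
501 × 1 = 501 Ω
Minimum = 501 × (1 − 1/100) = 495.99 Ω.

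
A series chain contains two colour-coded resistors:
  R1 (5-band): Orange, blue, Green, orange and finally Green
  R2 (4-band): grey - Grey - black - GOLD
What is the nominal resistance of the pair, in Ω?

365088 Ω

R1: orange, blue, green → 365; orange ×10^3 → 365000 Ω.
R2: grey, grey → 88; black ×1 → 88 Ω.
Series: 365000 + 88 = 365088 Ω.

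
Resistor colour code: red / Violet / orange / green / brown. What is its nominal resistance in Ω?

27300000 Ω

Red → 2 (first significant figure)
Violet → 7 (second significant figure)
Orange → 3 (third significant figure)
Green → ×10^5 multiplier
273 × 100000 = 27300000 Ω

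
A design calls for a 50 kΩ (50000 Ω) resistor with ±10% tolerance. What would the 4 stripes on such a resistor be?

50000 Ω = 50 × 10^3.
5 → green
0 → black
Multiplier 10^3 → orange.
±10% tolerance → silver.

green, black, orange, silver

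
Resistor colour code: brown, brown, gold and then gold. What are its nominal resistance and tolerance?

1.1 Ω ±5%

Brown → 1 (first significant figure)
Brown → 1 (second significant figure)
Gold → ×0.1 multiplier
Gold → ±5% tolerance
11 × 0.1 = 1.1 Ω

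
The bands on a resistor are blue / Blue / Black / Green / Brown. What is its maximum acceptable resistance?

Blue → 6 (first significant figure)
Blue → 6 (second significant figure)
Black → 0 (third significant figure)
Green → ×10^5 multiplier
Brown → ±1% tolerance
660 × 100000 = 66000000 Ω
Maximum = 66000000 × (1 + 1/100) = 66660000 Ω.

66660000 Ω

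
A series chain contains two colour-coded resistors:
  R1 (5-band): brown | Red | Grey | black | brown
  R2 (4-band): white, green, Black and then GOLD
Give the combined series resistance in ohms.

R1: brown, red, grey → 128; black ×1 → 128 Ω.
R2: white, green → 95; black ×1 → 95 Ω.
Series: 128 + 95 = 223 Ω.

223 Ω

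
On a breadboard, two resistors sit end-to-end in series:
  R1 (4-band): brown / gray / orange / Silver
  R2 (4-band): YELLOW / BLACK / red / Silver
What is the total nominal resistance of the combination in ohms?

22000 Ω

R1: brown, grey → 18; orange ×10^3 → 18000 Ω.
R2: yellow, black → 40; red ×10^2 → 4000 Ω.
Series: 18000 + 4000 = 22000 Ω.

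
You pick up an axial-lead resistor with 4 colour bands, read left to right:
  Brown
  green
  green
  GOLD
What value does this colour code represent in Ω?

Brown → 1 (first significant figure)
Green → 5 (second significant figure)
Green → ×10^5 multiplier
15 × 100000 = 1500000 Ω

1500000 Ω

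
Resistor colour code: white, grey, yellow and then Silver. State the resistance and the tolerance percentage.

980000 Ω ±10%

White → 9 (first significant figure)
Grey → 8 (second significant figure)
Yellow → ×10^4 multiplier
Silver → ±10% tolerance
98 × 10000 = 980000 Ω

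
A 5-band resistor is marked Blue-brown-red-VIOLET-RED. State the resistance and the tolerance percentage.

6120000000 Ω ±2%

Blue → 6 (first significant figure)
Brown → 1 (second significant figure)
Red → 2 (third significant figure)
Violet → ×10^7 multiplier
Red → ±2% tolerance
612 × 10000000 = 6120000000 Ω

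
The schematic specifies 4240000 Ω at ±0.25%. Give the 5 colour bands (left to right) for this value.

yellow, red, yellow, yellow, blue

4240000 Ω = 424 × 10^4.
4 → yellow
2 → red
4 → yellow
Multiplier 10^4 → yellow.
±0.25% tolerance → blue.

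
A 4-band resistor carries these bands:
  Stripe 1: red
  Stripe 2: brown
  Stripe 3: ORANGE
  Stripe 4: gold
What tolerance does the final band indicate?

±5%

The last band, gold, is the tolerance band.
Gold corresponds to ±5%.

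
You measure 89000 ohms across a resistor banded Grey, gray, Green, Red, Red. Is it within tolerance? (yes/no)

Grey → 8 (first significant figure)
Grey → 8 (second significant figure)
Green → 5 (third significant figure)
Red → ×10^2 multiplier
Red → ±2% tolerance
885 × 100 = 88500 Ω
Allowed range: 86730 Ω to 90270 Ω.
89000 ohms lies inside that range.

yes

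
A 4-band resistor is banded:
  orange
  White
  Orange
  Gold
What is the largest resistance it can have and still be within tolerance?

40950 Ω

Orange → 3 (first significant figure)
White → 9 (second significant figure)
Orange → ×10^3 multiplier
Gold → ±5% tolerance
39 × 1000 = 39000 Ω
Largest = 39000 × (1 + 5/100) = 40950 Ω.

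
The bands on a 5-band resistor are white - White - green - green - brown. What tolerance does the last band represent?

The last band, brown, is the tolerance band.
Brown corresponds to ±1%.

±1%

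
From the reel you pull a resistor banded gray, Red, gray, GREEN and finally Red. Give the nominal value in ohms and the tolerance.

82800000 Ω ±2%

Grey → 8 (first significant figure)
Red → 2 (second significant figure)
Grey → 8 (third significant figure)
Green → ×10^5 multiplier
Red → ±2% tolerance
828 × 100000 = 82800000 Ω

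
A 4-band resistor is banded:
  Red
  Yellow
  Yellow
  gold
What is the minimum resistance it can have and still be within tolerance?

Red → 2 (first significant figure)
Yellow → 4 (second significant figure)
Yellow → ×10^4 multiplier
Gold → ±5% tolerance
24 × 10000 = 240000 Ω
Minimum = 240000 × (1 − 5/100) = 228000 Ω.

228000 Ω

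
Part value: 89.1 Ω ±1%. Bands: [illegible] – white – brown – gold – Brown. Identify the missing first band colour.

89.1 Ω = 891 × 10^-1.
The first band gives digit 8 of the significand, and 8 is grey.

grey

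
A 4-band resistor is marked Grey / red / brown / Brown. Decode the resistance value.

Grey → 8 (first significant figure)
Red → 2 (second significant figure)
Brown → ×10 multiplier
82 × 10 = 820 Ω

820 Ω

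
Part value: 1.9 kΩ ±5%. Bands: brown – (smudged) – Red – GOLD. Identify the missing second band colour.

white

1900 Ω = 19 × 10^2.
The second band gives digit 9 of the significand, and 9 is white.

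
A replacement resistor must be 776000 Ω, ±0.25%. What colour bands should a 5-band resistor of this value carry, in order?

violet, violet, blue, orange, blue

776000 Ω = 776 × 10^3.
7 → violet
7 → violet
6 → blue
Multiplier 10^3 → orange.
±0.25% tolerance → blue.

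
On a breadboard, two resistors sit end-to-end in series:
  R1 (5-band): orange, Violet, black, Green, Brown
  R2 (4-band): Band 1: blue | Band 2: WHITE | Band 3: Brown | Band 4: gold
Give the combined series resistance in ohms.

37000690 Ω

R1: orange, violet, black → 370; green ×10^5 → 37000000 Ω.
R2: blue, white → 69; brown ×10 → 690 Ω.
Series: 37000000 + 690 = 37000690 Ω.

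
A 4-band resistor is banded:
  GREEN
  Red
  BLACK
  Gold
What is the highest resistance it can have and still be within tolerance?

Green → 5 (first significant figure)
Red → 2 (second significant figure)
Black → ×1 multiplier
Gold → ±5% tolerance
52 × 1 = 52 Ω
Highest = 52 × (1 + 5/100) = 54.6 Ω.

54.6 Ω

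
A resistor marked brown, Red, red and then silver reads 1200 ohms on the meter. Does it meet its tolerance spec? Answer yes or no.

Brown → 1 (first significant figure)
Red → 2 (second significant figure)
Red → ×10^2 multiplier
Silver → ±10% tolerance
12 × 100 = 1200 Ω
Allowed range: 1080 Ω to 1320 Ω.
1200 ohms lies inside that range.

yes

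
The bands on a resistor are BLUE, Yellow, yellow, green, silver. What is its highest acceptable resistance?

Blue → 6 (first significant figure)
Yellow → 4 (second significant figure)
Yellow → 4 (third significant figure)
Green → ×10^5 multiplier
Silver → ±10% tolerance
644 × 100000 = 64400000 Ω
Highest = 64400000 × (1 + 10/100) = 70840000 Ω.

70840000 Ω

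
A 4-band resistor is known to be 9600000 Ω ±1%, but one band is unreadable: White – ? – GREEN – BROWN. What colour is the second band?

9600000 Ω = 96 × 10^5.
The second band gives digit 6 of the significand, and 6 is blue.

blue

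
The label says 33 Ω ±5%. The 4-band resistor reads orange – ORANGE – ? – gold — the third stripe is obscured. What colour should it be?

black

33 Ω = 33 × 10^0.
The third band is the multiplier, 10^0, which is black.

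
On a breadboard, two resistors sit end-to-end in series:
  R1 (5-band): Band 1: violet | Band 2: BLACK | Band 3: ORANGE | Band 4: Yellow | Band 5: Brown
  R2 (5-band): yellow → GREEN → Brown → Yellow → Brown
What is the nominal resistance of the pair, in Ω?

R1: violet, black, orange → 703; yellow ×10^4 → 7030000 Ω.
R2: yellow, green, brown → 451; yellow ×10^4 → 4510000 Ω.
Series: 7030000 + 4510000 = 11540000 Ω.

11540000 Ω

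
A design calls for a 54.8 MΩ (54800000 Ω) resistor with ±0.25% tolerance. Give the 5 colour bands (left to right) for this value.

green, yellow, grey, green, blue

54800000 Ω = 548 × 10^5.
5 → green
4 → yellow
8 → grey
Multiplier 10^5 → green.
±0.25% tolerance → blue.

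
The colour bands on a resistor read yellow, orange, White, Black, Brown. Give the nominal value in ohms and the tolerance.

Yellow → 4 (first significant figure)
Orange → 3 (second significant figure)
White → 9 (third significant figure)
Black → ×1 multiplier
Brown → ±1% tolerance
439 × 1 = 439 Ω

439 Ω ±1%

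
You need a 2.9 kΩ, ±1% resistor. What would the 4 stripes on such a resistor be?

2900 Ω = 29 × 10^2.
2 → red
9 → white
Multiplier 10^2 → red.
±1% tolerance → brown.

red, white, red, brown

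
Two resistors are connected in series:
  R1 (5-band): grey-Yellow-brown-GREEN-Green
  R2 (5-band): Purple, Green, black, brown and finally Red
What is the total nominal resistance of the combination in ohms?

R1: grey, yellow, brown → 841; green ×10^5 → 84100000 Ω.
R2: violet, green, black → 750; brown ×10 → 7500 Ω.
Series: 84100000 + 7500 = 84107500 Ω.

84107500 Ω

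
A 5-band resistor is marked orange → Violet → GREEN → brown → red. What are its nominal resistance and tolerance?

3750 Ω ±2%

Orange → 3 (first significant figure)
Violet → 7 (second significant figure)
Green → 5 (third significant figure)
Brown → ×10 multiplier
Red → ±2% tolerance
375 × 10 = 3750 Ω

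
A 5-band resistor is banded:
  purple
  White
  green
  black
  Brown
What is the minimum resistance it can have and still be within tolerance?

787.05 Ω

Violet → 7 (first significant figure)
White → 9 (second significant figure)
Green → 5 (third significant figure)
Black → ×1 multiplier
Brown → ±1% tolerance
795 × 1 = 795 Ω
Minimum = 795 × (1 − 1/100) = 787.05 Ω.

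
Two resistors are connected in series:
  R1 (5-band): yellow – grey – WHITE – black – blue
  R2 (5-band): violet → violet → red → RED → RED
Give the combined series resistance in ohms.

R1: yellow, grey, white → 489; black ×1 → 489 Ω.
R2: violet, violet, red → 772; red ×10^2 → 77200 Ω.
Series: 489 + 77200 = 77689 Ω.

77689 Ω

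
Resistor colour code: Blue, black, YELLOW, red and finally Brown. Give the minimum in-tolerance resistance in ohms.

Blue → 6 (first significant figure)
Black → 0 (second significant figure)
Yellow → 4 (third significant figure)
Red → ×10^2 multiplier
Brown → ±1% tolerance
604 × 100 = 60400 Ω
Minimum = 60400 × (1 − 1/100) = 59796 Ω.

59796 Ω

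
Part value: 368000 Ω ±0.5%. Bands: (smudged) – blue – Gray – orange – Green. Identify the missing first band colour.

orange

368000 Ω = 368 × 10^3.
The first band gives digit 3 of the significand, and 3 is orange.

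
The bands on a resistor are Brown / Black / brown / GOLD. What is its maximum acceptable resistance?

105 Ω

Brown → 1 (first significant figure)
Black → 0 (second significant figure)
Brown → ×10 multiplier
Gold → ±5% tolerance
10 × 10 = 100 Ω
Maximum = 100 × (1 + 5/100) = 105 Ω.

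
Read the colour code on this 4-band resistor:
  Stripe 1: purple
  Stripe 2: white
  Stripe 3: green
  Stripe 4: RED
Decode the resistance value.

Violet → 7 (first significant figure)
White → 9 (second significant figure)
Green → ×10^5 multiplier
79 × 100000 = 7900000 Ω

7900000 Ω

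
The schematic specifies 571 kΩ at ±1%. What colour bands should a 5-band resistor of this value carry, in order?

571000 Ω = 571 × 10^3.
5 → green
7 → violet
1 → brown
Multiplier 10^3 → orange.
±1% tolerance → brown.

green, violet, brown, orange, brown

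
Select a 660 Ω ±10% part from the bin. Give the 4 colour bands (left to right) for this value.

blue, blue, brown, silver

660 Ω = 66 × 10^1.
6 → blue
6 → blue
Multiplier 10^1 → brown.
±10% tolerance → silver.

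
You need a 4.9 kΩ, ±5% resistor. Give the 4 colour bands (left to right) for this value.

4900 Ω = 49 × 10^2.
4 → yellow
9 → white
Multiplier 10^2 → red.
±5% tolerance → gold.

yellow, white, red, gold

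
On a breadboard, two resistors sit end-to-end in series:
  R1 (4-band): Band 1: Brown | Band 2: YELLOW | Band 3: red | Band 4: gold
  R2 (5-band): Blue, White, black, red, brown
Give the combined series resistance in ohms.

70400 Ω

R1: brown, yellow → 14; red ×10^2 → 1400 Ω.
R2: blue, white, black → 690; red ×10^2 → 69000 Ω.
Series: 1400 + 69000 = 70400 Ω.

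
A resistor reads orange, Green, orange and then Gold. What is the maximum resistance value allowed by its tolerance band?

36750 Ω

Orange → 3 (first significant figure)
Green → 5 (second significant figure)
Orange → ×10^3 multiplier
Gold → ±5% tolerance
35 × 1000 = 35000 Ω
Maximum = 35000 × (1 + 5/100) = 36750 Ω.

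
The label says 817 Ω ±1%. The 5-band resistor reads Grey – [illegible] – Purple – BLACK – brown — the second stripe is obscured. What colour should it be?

brown

817 Ω = 817 × 10^0.
The second band gives digit 1 of the significand, and 1 is brown.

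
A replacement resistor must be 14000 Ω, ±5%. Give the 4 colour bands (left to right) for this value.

brown, yellow, orange, gold

14000 Ω = 14 × 10^3.
1 → brown
4 → yellow
Multiplier 10^3 → orange.
±5% tolerance → gold.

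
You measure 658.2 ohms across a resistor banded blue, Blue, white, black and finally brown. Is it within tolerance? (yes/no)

Blue → 6 (first significant figure)
Blue → 6 (second significant figure)
White → 9 (third significant figure)
Black → ×1 multiplier
Brown → ±1% tolerance
669 × 1 = 669 Ω
Allowed range: 662.31 Ω to 675.69 Ω.
658.2 ohms lies outside that range.

no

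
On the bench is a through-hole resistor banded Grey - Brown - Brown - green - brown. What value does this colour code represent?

Grey → 8 (first significant figure)
Brown → 1 (second significant figure)
Brown → 1 (third significant figure)
Green → ×10^5 multiplier
811 × 100000 = 81100000 Ω

81100000 Ω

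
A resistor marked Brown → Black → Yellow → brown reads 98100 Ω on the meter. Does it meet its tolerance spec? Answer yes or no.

Brown → 1 (first significant figure)
Black → 0 (second significant figure)
Yellow → ×10^4 multiplier
Brown → ±1% tolerance
10 × 10000 = 100000 Ω
Allowed range: 99000 Ω to 101000 Ω.
98100 Ω lies outside that range.

no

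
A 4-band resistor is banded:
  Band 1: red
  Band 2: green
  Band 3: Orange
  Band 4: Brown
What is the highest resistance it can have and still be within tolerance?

Red → 2 (first significant figure)
Green → 5 (second significant figure)
Orange → ×10^3 multiplier
Brown → ±1% tolerance
25 × 1000 = 25000 Ω
Highest = 25000 × (1 + 1/100) = 25250 Ω.

25250 Ω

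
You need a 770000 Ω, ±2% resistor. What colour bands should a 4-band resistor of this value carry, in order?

violet, violet, yellow, red

770000 Ω = 77 × 10^4.
7 → violet
7 → violet
Multiplier 10^4 → yellow.
±2% tolerance → red.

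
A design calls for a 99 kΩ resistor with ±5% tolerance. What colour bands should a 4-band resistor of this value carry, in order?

white, white, orange, gold

99000 Ω = 99 × 10^3.
9 → white
9 → white
Multiplier 10^3 → orange.
±5% tolerance → gold.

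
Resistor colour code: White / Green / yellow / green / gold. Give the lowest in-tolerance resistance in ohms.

90630000 Ω

White → 9 (first significant figure)
Green → 5 (second significant figure)
Yellow → 4 (third significant figure)
Green → ×10^5 multiplier
Gold → ±5% tolerance
954 × 100000 = 95400000 Ω
Lowest = 95400000 × (1 − 5/100) = 90630000 Ω.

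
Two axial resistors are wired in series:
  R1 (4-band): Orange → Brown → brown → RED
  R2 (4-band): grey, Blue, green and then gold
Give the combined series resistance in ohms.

R1: orange, brown → 31; brown ×10 → 310 Ω.
R2: grey, blue → 86; green ×10^5 → 8600000 Ω.
Series: 310 + 8600000 = 8600310 Ω.

8600310 Ω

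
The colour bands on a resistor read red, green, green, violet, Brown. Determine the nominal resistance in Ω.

2550000000 Ω

Red → 2 (first significant figure)
Green → 5 (second significant figure)
Green → 5 (third significant figure)
Violet → ×10^7 multiplier
255 × 10000000 = 2550000000 Ω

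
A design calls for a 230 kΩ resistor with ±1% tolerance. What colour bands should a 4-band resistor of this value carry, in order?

red, orange, yellow, brown

230000 Ω = 23 × 10^4.
2 → red
3 → orange
Multiplier 10^4 → yellow.
±1% tolerance → brown.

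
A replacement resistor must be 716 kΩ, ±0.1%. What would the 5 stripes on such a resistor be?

violet, brown, blue, orange, violet

716000 Ω = 716 × 10^3.
7 → violet
1 → brown
6 → blue
Multiplier 10^3 → orange.
±0.1% tolerance → violet.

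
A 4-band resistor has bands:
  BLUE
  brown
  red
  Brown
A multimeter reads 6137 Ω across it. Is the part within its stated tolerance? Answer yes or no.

Blue → 6 (first significant figure)
Brown → 1 (second significant figure)
Red → ×10^2 multiplier
Brown → ±1% tolerance
61 × 100 = 6100 Ω
Allowed range: 6039 Ω to 6161 Ω.
6137 Ω lies inside that range.

yes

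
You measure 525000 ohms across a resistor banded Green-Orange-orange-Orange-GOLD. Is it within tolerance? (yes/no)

yes

Green → 5 (first significant figure)
Orange → 3 (second significant figure)
Orange → 3 (third significant figure)
Orange → ×10^3 multiplier
Gold → ±5% tolerance
533 × 1000 = 533000 Ω
Allowed range: 506350 Ω to 559650 Ω.
525000 ohms lies inside that range.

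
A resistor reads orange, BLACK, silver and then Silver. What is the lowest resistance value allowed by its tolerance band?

0.27 Ω

Orange → 3 (first significant figure)
Black → 0 (second significant figure)
Silver → ×0.01 multiplier
Silver → ±10% tolerance
30 × 0.01 = 0.3 Ω
Lowest = 0.3 × (1 − 10/100) = 0.27 Ω.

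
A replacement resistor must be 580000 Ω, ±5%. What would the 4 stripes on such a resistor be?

580000 Ω = 58 × 10^4.
5 → green
8 → grey
Multiplier 10^4 → yellow.
±5% tolerance → gold.

green, grey, yellow, gold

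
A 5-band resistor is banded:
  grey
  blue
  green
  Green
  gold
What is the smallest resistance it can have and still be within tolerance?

82175000 Ω

Grey → 8 (first significant figure)
Blue → 6 (second significant figure)
Green → 5 (third significant figure)
Green → ×10^5 multiplier
Gold → ±5% tolerance
865 × 100000 = 86500000 Ω
Smallest = 86500000 × (1 − 5/100) = 82175000 Ω.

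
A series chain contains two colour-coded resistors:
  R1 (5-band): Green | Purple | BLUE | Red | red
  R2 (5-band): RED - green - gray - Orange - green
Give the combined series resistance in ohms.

315600 Ω

R1: green, violet, blue → 576; red ×10^2 → 57600 Ω.
R2: red, green, grey → 258; orange ×10^3 → 258000 Ω.
Series: 57600 + 258000 = 315600 Ω.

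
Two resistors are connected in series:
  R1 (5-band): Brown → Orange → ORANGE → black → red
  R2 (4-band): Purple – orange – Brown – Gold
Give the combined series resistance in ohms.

R1: brown, orange, orange → 133; black ×1 → 133 Ω.
R2: violet, orange → 73; brown ×10 → 730 Ω.
Series: 133 + 730 = 863 Ω.

863 Ω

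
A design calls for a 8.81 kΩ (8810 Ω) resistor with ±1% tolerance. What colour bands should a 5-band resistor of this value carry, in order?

grey, grey, brown, brown, brown

8810 Ω = 881 × 10^1.
8 → grey
8 → grey
1 → brown
Multiplier 10^1 → brown.
±1% tolerance → brown.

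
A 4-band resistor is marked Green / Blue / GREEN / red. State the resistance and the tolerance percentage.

Green → 5 (first significant figure)
Blue → 6 (second significant figure)
Green → ×10^5 multiplier
Red → ±2% tolerance
56 × 100000 = 5600000 Ω

5600000 Ω ±2%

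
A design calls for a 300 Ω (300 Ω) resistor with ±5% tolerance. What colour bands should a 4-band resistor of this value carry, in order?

300 Ω = 30 × 10^1.
3 → orange
0 → black
Multiplier 10^1 → brown.
±5% tolerance → gold.

orange, black, brown, gold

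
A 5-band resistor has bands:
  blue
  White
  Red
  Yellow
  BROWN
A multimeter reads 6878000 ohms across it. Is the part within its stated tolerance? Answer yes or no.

Blue → 6 (first significant figure)
White → 9 (second significant figure)
Red → 2 (third significant figure)
Yellow → ×10^4 multiplier
Brown → ±1% tolerance
692 × 10000 = 6920000 Ω
Allowed range: 6850800 Ω to 6989200 Ω.
6878000 ohms lies inside that range.

yes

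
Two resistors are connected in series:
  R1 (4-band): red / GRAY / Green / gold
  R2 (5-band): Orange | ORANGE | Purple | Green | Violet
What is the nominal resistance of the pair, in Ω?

36500000 Ω

R1: red, grey → 28; green ×10^5 → 2800000 Ω.
R2: orange, orange, violet → 337; green ×10^5 → 33700000 Ω.
Series: 2800000 + 33700000 = 36500000 Ω.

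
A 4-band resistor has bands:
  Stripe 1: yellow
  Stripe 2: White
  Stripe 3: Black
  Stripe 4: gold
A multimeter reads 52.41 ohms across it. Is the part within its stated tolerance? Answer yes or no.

Yellow → 4 (first significant figure)
White → 9 (second significant figure)
Black → ×1 multiplier
Gold → ±5% tolerance
49 × 1 = 49 Ω
Allowed range: 46.55 Ω to 51.45 Ω.
52.41 ohms lies outside that range.

no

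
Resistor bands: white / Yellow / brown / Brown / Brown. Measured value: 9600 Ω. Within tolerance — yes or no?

White → 9 (first significant figure)
Yellow → 4 (second significant figure)
Brown → 1 (third significant figure)
Brown → ×10 multiplier
Brown → ±1% tolerance
941 × 10 = 9410 Ω
Allowed range: 9315.9 Ω to 9504.1 Ω.
9600 Ω lies outside that range.

no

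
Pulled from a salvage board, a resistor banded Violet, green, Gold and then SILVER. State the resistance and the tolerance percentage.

Violet → 7 (first significant figure)
Green → 5 (second significant figure)
Gold → ×0.1 multiplier
Silver → ±10% tolerance
75 × 0.1 = 7.5 Ω

7.5 Ω ±10%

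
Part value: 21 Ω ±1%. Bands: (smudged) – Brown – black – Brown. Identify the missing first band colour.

21 Ω = 21 × 10^0.
The first band gives digit 2 of the significand, and 2 is red.

red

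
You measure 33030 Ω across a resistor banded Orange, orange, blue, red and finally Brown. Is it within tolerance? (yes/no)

no

Orange → 3 (first significant figure)
Orange → 3 (second significant figure)
Blue → 6 (third significant figure)
Red → ×10^2 multiplier
Brown → ±1% tolerance
336 × 100 = 33600 Ω
Allowed range: 33264 Ω to 33936 Ω.
33030 Ω lies outside that range.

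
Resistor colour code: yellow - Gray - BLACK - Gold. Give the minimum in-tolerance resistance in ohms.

45.6 Ω

Yellow → 4 (first significant figure)
Grey → 8 (second significant figure)
Black → ×1 multiplier
Gold → ±5% tolerance
48 × 1 = 48 Ω
Minimum = 48 × (1 − 5/100) = 45.6 Ω.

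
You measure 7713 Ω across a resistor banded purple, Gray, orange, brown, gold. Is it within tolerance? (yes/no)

yes

Violet → 7 (first significant figure)
Grey → 8 (second significant figure)
Orange → 3 (third significant figure)
Brown → ×10 multiplier
Gold → ±5% tolerance
783 × 10 = 7830 Ω
Allowed range: 7438.5 Ω to 8221.5 Ω.
7713 Ω lies inside that range.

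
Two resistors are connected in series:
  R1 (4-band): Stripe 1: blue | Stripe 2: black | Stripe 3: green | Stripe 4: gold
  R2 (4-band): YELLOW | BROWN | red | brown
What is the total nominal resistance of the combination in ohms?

6004100 Ω

R1: blue, black → 60; green ×10^5 → 6000000 Ω.
R2: yellow, brown → 41; red ×10^2 → 4100 Ω.
Series: 6000000 + 4100 = 6004100 Ω.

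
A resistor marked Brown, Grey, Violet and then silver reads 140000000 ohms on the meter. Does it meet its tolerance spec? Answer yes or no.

no

Brown → 1 (first significant figure)
Grey → 8 (second significant figure)
Violet → ×10^7 multiplier
Silver → ±10% tolerance
18 × 10000000 = 180000000 Ω
Allowed range: 162000000 Ω to 198000000 Ω.
140000000 ohms lies outside that range.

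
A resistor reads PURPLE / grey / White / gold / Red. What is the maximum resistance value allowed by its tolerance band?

80.478 Ω

Violet → 7 (first significant figure)
Grey → 8 (second significant figure)
White → 9 (third significant figure)
Gold → ×0.1 multiplier
Red → ±2% tolerance
789 × 0.1 = 78.9 Ω
Maximum = 78.9 × (1 + 2/100) = 80.478 Ω.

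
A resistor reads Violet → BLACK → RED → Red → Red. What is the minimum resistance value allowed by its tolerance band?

68796 Ω

Violet → 7 (first significant figure)
Black → 0 (second significant figure)
Red → 2 (third significant figure)
Red → ×10^2 multiplier
Red → ±2% tolerance
702 × 100 = 70200 Ω
Minimum = 70200 × (1 − 2/100) = 68796 Ω.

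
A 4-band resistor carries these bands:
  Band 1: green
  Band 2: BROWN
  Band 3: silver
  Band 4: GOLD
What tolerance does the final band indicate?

The last band, gold, is the tolerance band.
Gold corresponds to ±5%.

±5%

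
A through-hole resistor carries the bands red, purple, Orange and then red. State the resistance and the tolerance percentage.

Red → 2 (first significant figure)
Violet → 7 (second significant figure)
Orange → ×10^3 multiplier
Red → ±2% tolerance
27 × 1000 = 27000 Ω

27000 Ω ±2%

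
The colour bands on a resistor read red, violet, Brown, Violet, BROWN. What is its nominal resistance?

2710000000 Ω

Red → 2 (first significant figure)
Violet → 7 (second significant figure)
Brown → 1 (third significant figure)
Violet → ×10^7 multiplier
271 × 10000000 = 2710000000 Ω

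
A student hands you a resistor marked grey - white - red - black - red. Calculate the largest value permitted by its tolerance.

909.84 Ω

Grey → 8 (first significant figure)
White → 9 (second significant figure)
Red → 2 (third significant figure)
Black → ×1 multiplier
Red → ±2% tolerance
892 × 1 = 892 Ω
Largest = 892 × (1 + 2/100) = 909.84 Ω.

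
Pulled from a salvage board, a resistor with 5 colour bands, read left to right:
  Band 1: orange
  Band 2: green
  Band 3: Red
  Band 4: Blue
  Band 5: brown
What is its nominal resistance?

352000000 Ω

Orange → 3 (first significant figure)
Green → 5 (second significant figure)
Red → 2 (third significant figure)
Blue → ×10^6 multiplier
352 × 1000000 = 352000000 Ω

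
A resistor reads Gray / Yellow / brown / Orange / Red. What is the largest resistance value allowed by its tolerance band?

Grey → 8 (first significant figure)
Yellow → 4 (second significant figure)
Brown → 1 (third significant figure)
Orange → ×10^3 multiplier
Red → ±2% tolerance
841 × 1000 = 841000 Ω
Largest = 841000 × (1 + 2/100) = 857820 Ω.

857820 Ω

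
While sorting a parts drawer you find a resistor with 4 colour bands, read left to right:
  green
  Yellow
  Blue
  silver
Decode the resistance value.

Green → 5 (first significant figure)
Yellow → 4 (second significant figure)
Blue → ×10^6 multiplier
54 × 1000000 = 54000000 Ω

54000000 Ω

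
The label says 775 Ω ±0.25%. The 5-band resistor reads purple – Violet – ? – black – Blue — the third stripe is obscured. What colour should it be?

775 Ω = 775 × 10^0.
The third band gives digit 5 of the significand, and 5 is green.

green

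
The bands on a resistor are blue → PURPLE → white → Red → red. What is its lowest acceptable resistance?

Blue → 6 (first significant figure)
Violet → 7 (second significant figure)
White → 9 (third significant figure)
Red → ×10^2 multiplier
Red → ±2% tolerance
679 × 100 = 67900 Ω
Lowest = 67900 × (1 − 2/100) = 66542 Ω.

66542 Ω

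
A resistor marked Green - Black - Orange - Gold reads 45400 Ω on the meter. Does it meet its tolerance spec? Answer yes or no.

no

Green → 5 (first significant figure)
Black → 0 (second significant figure)
Orange → ×10^3 multiplier
Gold → ±5% tolerance
50 × 1000 = 50000 Ω
Allowed range: 47500 Ω to 52500 Ω.
45400 Ω lies outside that range.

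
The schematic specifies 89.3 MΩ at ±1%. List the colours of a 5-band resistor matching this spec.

grey, white, orange, green, brown

89300000 Ω = 893 × 10^5.
8 → grey
9 → white
3 → orange
Multiplier 10^5 → green.
±1% tolerance → brown.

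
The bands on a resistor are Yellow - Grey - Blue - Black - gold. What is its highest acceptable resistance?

Yellow → 4 (first significant figure)
Grey → 8 (second significant figure)
Blue → 6 (third significant figure)
Black → ×1 multiplier
Gold → ±5% tolerance
486 × 1 = 486 Ω
Highest = 486 × (1 + 5/100) = 510.3 Ω.

510.3 Ω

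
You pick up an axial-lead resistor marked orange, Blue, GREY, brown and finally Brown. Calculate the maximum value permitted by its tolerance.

Orange → 3 (first significant figure)
Blue → 6 (second significant figure)
Grey → 8 (third significant figure)
Brown → ×10 multiplier
Brown → ±1% tolerance
368 × 10 = 3680 Ω
Maximum = 3680 × (1 + 1/100) = 3716.8 Ω.

3716.8 Ω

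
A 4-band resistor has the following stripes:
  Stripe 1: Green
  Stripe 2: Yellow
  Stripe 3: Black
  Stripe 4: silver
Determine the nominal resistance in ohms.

54 Ω

Green → 5 (first significant figure)
Yellow → 4 (second significant figure)
Black → ×1 multiplier
54 × 1 = 54 Ω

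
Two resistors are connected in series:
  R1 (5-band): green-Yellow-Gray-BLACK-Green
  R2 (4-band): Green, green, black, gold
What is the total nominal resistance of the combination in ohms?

603 Ω

R1: green, yellow, grey → 548; black ×1 → 548 Ω.
R2: green, green → 55; black ×1 → 55 Ω.
Series: 548 + 55 = 603 Ω.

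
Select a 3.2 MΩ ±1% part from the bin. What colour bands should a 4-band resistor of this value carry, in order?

orange, red, green, brown

3200000 Ω = 32 × 10^5.
3 → orange
2 → red
Multiplier 10^5 → green.
±1% tolerance → brown.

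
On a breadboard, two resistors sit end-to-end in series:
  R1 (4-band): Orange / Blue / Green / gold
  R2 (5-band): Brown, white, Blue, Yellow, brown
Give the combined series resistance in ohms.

R1: orange, blue → 36; green ×10^5 → 3600000 Ω.
R2: brown, white, blue → 196; yellow ×10^4 → 1960000 Ω.
Series: 3600000 + 1960000 = 5560000 Ω.

5560000 Ω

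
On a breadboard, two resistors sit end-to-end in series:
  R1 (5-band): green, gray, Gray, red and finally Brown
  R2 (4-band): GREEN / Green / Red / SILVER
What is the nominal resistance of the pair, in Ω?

64300 Ω

R1: green, grey, grey → 588; red ×10^2 → 58800 Ω.
R2: green, green → 55; red ×10^2 → 5500 Ω.
Series: 58800 + 5500 = 64300 Ω.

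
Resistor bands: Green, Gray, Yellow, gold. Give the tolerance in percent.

±5%

The last band, gold, is the tolerance band.
Gold corresponds to ±5%.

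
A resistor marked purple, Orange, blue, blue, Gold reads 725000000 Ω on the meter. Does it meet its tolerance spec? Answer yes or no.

yes

Violet → 7 (first significant figure)
Orange → 3 (second significant figure)
Blue → 6 (third significant figure)
Blue → ×10^6 multiplier
Gold → ±5% tolerance
736 × 1000000 = 736000000 Ω
Allowed range: 699200000 Ω to 772800000 Ω.
725000000 Ω lies inside that range.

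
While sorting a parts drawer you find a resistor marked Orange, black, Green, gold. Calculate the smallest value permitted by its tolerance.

2850000 Ω

Orange → 3 (first significant figure)
Black → 0 (second significant figure)
Green → ×10^5 multiplier
Gold → ±5% tolerance
30 × 100000 = 3000000 Ω
Smallest = 3000000 × (1 − 5/100) = 2850000 Ω.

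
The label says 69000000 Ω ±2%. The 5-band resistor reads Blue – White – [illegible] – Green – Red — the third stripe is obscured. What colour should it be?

69000000 Ω = 690 × 10^5.
The third band gives digit 0 of the significand, and 0 is black.

black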